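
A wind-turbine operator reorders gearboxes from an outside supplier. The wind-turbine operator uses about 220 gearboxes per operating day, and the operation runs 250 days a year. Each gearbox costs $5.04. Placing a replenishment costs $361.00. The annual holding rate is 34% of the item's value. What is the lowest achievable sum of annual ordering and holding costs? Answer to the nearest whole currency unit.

Annual demand D = 220 × 250 = 55,000.
Holding cost H = 0.34 × $5.04 = $1.7136 per unit per year.
The optimal lot size = √(2DS/H) = √(2 × 55,000 × 361 / 1.7136) ≈ 4813.88.
At the optimum the two cost components are equal, so total cost = 2·(Q*/2)H = Q*·H.
Minimum total = √(2DSH) = √(2 × 55,000 × 361 × 1.7136) ≈ 8249.064.

TC* ≈ $8,249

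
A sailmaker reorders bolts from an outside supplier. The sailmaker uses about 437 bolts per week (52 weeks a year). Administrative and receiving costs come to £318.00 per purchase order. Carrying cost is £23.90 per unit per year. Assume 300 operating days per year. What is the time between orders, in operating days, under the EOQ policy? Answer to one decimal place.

Annual demand D = 437 × 52 = 22,724.
Q* = √(2DS/H) = √(2 × 22,724 × 318 / 23.9) ≈ 777.63.
Cycle time = Q*/D × 300 = 777.63 / 22,724 × 300 ≈ 10.266 days.

T ≈ 10.3 days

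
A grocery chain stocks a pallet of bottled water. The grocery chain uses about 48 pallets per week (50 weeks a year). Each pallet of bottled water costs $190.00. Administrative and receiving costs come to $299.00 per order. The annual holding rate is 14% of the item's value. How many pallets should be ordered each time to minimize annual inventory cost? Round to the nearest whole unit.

Q* ≈ 232 pallets

Annual demand D = 48 × 50 = 2,400.
Holding cost H = 0.14 × $190.00 = $26.6000 per unit per year.
EOQ = √(2DS / H) = √(2 × 2,400 × 299 / 26.6).
= √(1,435,200 / 26.6) = √53,954.8872 ≈ 232.282.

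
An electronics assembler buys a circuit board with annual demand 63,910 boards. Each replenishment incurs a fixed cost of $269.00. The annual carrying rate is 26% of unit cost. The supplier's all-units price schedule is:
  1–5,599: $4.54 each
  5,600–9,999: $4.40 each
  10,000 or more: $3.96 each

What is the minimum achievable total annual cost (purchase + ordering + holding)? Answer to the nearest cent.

Holding cost per unit per year at price C is H = 0.26·C.
Candidates are each tier's EOQ (if it falls in that tier) and each price-break quantity.
EOQ at $4.54 = 5397.1 (feasible in tier 1): TC = 63,910×$4.54 + (63,910/5397.1)×269 + (5397.1/2)×0.26×$4.54 = $296,522.14.
EOQ at $4.40 = 5482.3 < 5600, so use break Q=5600: TC = 63,910×$4.40 + (63,910/5600.0)×269 + (5600.0/2)×0.26×$4.40 = $287,477.16.
EOQ at $3.96 = 5778.8 < 10000, so use break Q=10000: TC = 63,910×$3.96 + (63,910/10000.0)×269 + (10000.0/2)×0.26×$3.96 = $259,950.78.
Lowest total cost among the candidates is at Q = 10000.0.

TC* ≈ $259,950.78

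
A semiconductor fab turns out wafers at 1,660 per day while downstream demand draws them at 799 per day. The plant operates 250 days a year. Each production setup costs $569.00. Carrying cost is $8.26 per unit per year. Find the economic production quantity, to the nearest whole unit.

Q* ≈ 7,284 wafers

Annual demand D = 799 × 250 = 199,750.
Production build-up factor (1 − d/p) = 1 − 799/1,660 = 0.5187.
Q* = √(2DS / (H(1 − d/p))) = √(2 × 199,750 × 569 / (8.26 × 0.5187)).
= √(227,315,500 / 4.2843) ≈ 7284.118.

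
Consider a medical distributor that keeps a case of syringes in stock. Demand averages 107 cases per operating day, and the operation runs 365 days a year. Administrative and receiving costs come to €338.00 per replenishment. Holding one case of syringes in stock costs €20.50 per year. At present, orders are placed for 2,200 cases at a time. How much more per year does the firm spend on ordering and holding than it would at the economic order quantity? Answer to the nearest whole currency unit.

Annual demand D = 107 × 365 = 39,055.
EOQ = √(2DS/H) = √(2 × 39,055 × 338 / 20.5) ≈ 1134.84.
Cost at Q* = (D/Q*)S + (Q*/2)H = √(2DSH) ≈ €23,264.23.
Cost at Q = 2,200: (39,055/2,200)×338 + (2,200/2)×20.5 = €6,000.27 + €22,550.00 = €28,550.27.
Excess = €28,550.27 − €23,264.23 = €5,286.04.

Extra cost ≈ €5,286 per year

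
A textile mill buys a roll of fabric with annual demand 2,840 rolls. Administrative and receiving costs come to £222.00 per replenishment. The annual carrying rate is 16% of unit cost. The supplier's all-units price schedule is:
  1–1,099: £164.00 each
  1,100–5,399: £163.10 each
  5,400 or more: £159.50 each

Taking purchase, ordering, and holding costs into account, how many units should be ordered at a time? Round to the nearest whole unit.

Holding cost per unit per year at price C is H = 0.16·C.
For each price level, check whether its EOQ is feasible; otherwise the best quantity at that price is the breakpoint.
EOQ at £164.00 = 219.2 (feasible in tier 1): TC = 2,840×£164.00 + (2,840/219.2)×222 + (219.2/2)×0.16×£164.00 = £471,512.18.
EOQ at £163.10 = 219.8 < 1100, so use break Q=1100: TC = 2,840×£163.10 + (2,840/1100.0)×222 + (1100.0/2)×0.16×£163.10 = £478,129.96.
EOQ at £159.50 = 222.3 < 5400, so use break Q=5400: TC = 2,840×£159.50 + (2,840/5400.0)×222 + (5400.0/2)×0.16×£159.50 = £522,000.76.
Lowest total cost is £471,512.18 at Q = 219.2.

Q* ≈ 219 rolls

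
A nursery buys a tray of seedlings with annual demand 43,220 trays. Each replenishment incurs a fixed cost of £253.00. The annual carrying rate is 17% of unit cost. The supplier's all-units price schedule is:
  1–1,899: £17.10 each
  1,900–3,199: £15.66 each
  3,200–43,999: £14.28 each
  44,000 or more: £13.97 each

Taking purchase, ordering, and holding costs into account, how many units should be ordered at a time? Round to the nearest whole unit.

Holding cost per unit per year at price C is H = 0.17·C.
Evaluate total cost at each tier's feasible EOQ or, if the EOQ is below the tier, at the tier's minimum quantity.
Tier 1 (£17.10): EOQ = 2742.8 exceeds tier's upper bound 1899, so this tier is dominated.
EOQ at £15.66 = 2866.1 (feasible in tier 2): TC = 43,220×£15.66 + (43,220/2866.1)×253 + (2866.1/2)×0.17×£15.66 = £684,455.44.
EOQ at £14.28 = 3001.4 < 3200, so use break Q=3200: TC = 43,220×£14.28 + (43,220/3200.0)×253 + (3200.0/2)×0.17×£14.28 = £624,482.84.
EOQ at £13.97 = 3034.6 < 44000, so use break Q=44000: TC = 43,220×£13.97 + (43,220/44000.0)×253 + (44000.0/2)×0.17×£13.97 = £656,279.72.
Lowest total cost is £624,482.84 at Q = 3200.0.

Q* ≈ 3,200 trays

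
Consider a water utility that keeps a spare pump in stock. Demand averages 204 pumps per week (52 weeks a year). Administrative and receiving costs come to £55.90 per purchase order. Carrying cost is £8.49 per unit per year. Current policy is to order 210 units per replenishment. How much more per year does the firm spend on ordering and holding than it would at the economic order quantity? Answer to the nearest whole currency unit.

Annual demand D = 204 × 52 = 10,608.
EOQ = √(2DS/H) = √(2 × 10,608 × 55.9 / 8.49) ≈ 373.75.
Cost at Q* = (D/Q*)S + (Q*/2)H = √(2DSH) ≈ £3,173.16.
Cost at Q = 210: (10,608/210)×55.9 + (210/2)×8.49 = £2,823.75 + £891.45 = £3,715.20.
Excess = £3,715.20 − £3,173.16 = £542.04.

Extra cost ≈ £542 per year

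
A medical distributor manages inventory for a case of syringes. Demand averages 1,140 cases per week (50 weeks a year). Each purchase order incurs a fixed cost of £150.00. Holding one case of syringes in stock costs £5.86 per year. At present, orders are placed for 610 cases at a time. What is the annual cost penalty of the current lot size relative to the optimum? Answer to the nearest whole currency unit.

Annual demand D = 1,140 × 50 = 57,000.
EOQ = √(2DS/H) = √(2 × 57,000 × 150 / 5.86) ≈ 1708.24.
Cost at Q* = (D/Q*)S + (Q*/2)H = √(2DSH) ≈ £10,010.29.
Cost at Q = 610: (57,000/610)×150 + (610/2)×5.86 = £14,016.39 + £1,787.30 = £15,803.69.
Excess = £15,803.69 − £10,010.29 = £5,793.40.

Extra cost ≈ £5,793 per year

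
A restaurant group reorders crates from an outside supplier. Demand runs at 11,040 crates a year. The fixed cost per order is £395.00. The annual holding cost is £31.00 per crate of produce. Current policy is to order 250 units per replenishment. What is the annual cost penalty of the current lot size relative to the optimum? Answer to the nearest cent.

EOQ = √(2DS/H) = √(2 × 11,040 × 395 / 31) ≈ 530.42.
Cost at Q* = (D/Q*)S + (Q*/2)H = √(2DSH) ≈ £16,442.92.
Cost at Q = 250: (11,040/250)×395 + (250/2)×31 = £17,443.20 + £3,875.00 = £21,318.20.
Excess = £21,318.20 − £16,442.92 = £4,875.28.

Extra cost ≈ £4,875.28 per year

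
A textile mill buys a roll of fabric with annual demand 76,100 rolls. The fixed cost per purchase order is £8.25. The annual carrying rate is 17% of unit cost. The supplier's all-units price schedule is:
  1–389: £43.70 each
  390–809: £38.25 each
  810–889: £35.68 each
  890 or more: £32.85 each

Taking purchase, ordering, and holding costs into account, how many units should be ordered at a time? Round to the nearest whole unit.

Q* ≈ 890 rolls

Holding cost per unit per year at price C is H = 0.17·C.
For each price level, check whether its EOQ is feasible; otherwise the best quantity at that price is the breakpoint.
Tier 1 (£43.70): EOQ = 411.1 exceeds tier's upper bound 389, so this tier is dominated.
EOQ at £38.25 = 439.4 (feasible in tier 2): TC = 76,100×£38.25 + (76,100/439.4)×8.25 + (439.4/2)×0.17×£38.25 = £2,913,682.42.
EOQ at £35.68 = 455.0 < 810, so use break Q=810: TC = 76,100×£35.68 + (76,100/810.0)×8.25 + (810.0/2)×0.17×£35.68 = £2,718,479.66.
EOQ at £32.85 = 474.2 < 890, so use break Q=890: TC = 76,100×£32.85 + (76,100/890.0)×8.25 + (890.0/2)×0.17×£32.85 = £2,503,075.52.
Lowest total cost is £2,503,075.52 at Q = 890.0.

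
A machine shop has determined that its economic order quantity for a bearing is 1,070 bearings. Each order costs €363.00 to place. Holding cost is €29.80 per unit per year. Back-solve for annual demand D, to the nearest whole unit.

Invert the EOQ relation Q*² = 2DS/H.
From Q* = √(2DS/H): D = Q*²H / (2S) = 1,070² × 29.8 / (2 × 363) = 46994.518.

D ≈ 46,995 bearings per year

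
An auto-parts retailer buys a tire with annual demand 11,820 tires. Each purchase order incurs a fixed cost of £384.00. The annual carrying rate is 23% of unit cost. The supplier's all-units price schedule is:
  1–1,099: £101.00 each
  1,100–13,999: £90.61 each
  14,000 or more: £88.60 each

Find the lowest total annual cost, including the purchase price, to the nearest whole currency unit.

TC* ≈ £1,086,599

Holding cost per unit per year at price C is H = 0.23·C.
For each price level, check whether its EOQ is feasible; otherwise the best quantity at that price is the breakpoint.
EOQ at £101.00 = 625.1 (feasible in tier 1): TC = 11,820×£101.00 + (11,820/625.1)×384 + (625.1/2)×0.23×£101.00 = £1,208,341.58.
EOQ at £90.61 = 660.0 < 1100, so use break Q=1100: TC = 11,820×£90.61 + (11,820/1100.0)×384 + (1100.0/2)×0.23×£90.61 = £1,086,598.62.
EOQ at £88.60 = 667.4 < 14000, so use break Q=14000: TC = 11,820×£88.60 + (11,820/14000.0)×384 + (14000.0/2)×0.23×£88.60 = £1,190,222.21.
Lowest total cost among the candidates is at Q = 1100.0.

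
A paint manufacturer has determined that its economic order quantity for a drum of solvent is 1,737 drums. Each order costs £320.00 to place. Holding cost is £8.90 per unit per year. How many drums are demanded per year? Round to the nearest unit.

D ≈ 41,958 drums per year

Squaring Q* = √(2DS/H) gives Q*² = 2DS/H.
From Q* = √(2DS/H): D = Q*²H / (2S) = 1,737² × 8.9 / (2 × 320) = 41957.506.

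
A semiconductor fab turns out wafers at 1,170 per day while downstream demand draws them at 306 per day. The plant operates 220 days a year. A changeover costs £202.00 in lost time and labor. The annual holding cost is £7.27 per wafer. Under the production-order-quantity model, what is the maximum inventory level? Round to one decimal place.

Annual demand D = 306 × 220 = 67,320.
Production build-up factor (1 − d/p) = 1 − 306/1,170 = 0.7385.
Q* = √(2DS / (H(1 − d/p))) = √(2 × 67,320 × 202 / (7.27 × 0.7385)).
= √(27,197,280 / 5.3686) ≈ 2250.772.
Maximum inventory = Q*(1 − d/p) = 2250.772 × 0.7385 ≈ 1662.109.

I_max ≈ 1,662.1 wafers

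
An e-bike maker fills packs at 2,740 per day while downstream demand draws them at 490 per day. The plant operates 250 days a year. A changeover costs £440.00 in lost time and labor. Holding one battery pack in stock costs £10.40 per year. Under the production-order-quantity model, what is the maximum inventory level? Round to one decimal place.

I_max ≈ 2,917.5 packs

Annual demand D = 490 × 250 = 122,500.
Production build-up factor (1 − d/p) = 1 − 490/2,740 = 0.8212.
Q* = √(2DS / (H(1 − d/p))) = √(2 × 122,500 × 440 / (10.4 × 0.8212)).
= √(107,800,000 / 8.5401) ≈ 3552.849.
Maximum inventory = Q*(1 − d/p) = 3552.849 × 0.8212 ≈ 2917.485.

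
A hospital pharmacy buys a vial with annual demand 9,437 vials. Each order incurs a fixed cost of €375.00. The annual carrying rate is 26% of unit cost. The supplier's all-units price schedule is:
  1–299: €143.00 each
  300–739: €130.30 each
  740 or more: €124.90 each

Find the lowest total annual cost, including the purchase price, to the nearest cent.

Holding cost per unit per year at price C is H = 0.26·C.
Candidates are each tier's EOQ (if it falls in that tier) and each price-break quantity.
Tier 1 (€143.00): EOQ = 436.3 exceeds tier's upper bound 299, so this tier is dominated.
EOQ at €130.30 = 457.1 (feasible in tier 2): TC = 9,437×€130.30 + (9,437/457.1)×375 + (457.1/2)×0.26×€130.30 = €1,245,125.93.
EOQ at €124.90 = 466.9 < 740, so use break Q=740: TC = 9,437×€124.90 + (9,437/740.0)×375 + (740.0/2)×0.26×€124.90 = €1,195,478.94.
Lowest total cost among the candidates is at Q = 740.0.

TC* ≈ €1,195,478.94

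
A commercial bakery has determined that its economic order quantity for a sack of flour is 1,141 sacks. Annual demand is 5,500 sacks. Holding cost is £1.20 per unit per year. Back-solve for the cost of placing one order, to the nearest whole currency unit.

S ≈ £142

The basic EOQ model gives Q* = √(2DS/H); rearrange for the unknown.
From Q* = √(2DS/H): S = Q*²H / (2D) = 1,141² × 1.2 / (2 × 5,500) = 142.0234.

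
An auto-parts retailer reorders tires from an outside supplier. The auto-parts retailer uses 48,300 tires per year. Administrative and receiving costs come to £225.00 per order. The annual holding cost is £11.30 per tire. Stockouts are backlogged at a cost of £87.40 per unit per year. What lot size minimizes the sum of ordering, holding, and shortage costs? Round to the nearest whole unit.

With planned backorders, Q* = √(2DS/H) · √((H+B)/B).
√(2DS/H) = √(2 × 48,300 × 225 / 11.3) = 1386.885.
√((H+B)/B) = √((11.3+87.4)/87.4) = 1.0627.
Q* ≈ 1473.817.

Q* ≈ 1,474 tires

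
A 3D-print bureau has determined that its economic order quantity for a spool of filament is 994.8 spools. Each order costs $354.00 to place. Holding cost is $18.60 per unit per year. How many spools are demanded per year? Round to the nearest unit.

Invert the EOQ relation Q*² = 2DS/H.
From Q* = √(2DS/H): D = Q*²H / (2S) = 994.8² × 18.6 / (2 × 354) = 25998.676.

D ≈ 25,999 spools per year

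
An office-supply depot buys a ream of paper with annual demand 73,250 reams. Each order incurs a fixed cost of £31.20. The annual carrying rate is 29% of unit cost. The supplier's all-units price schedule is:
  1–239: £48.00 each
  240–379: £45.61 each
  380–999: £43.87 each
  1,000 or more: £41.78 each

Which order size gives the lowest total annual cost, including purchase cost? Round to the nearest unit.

Holding cost per unit per year at price C is H = 0.29·C.
For each price level, check whether its EOQ is feasible; otherwise the best quantity at that price is the breakpoint.
Tier 1 (£48.00): EOQ = 573.0 exceeds tier's upper bound 239, so this tier is dominated.
Tier 2 (£45.61): EOQ = 587.9 exceeds tier's upper bound 379, so this tier is dominated.
EOQ at £43.87 = 599.4 (feasible in tier 3): TC = 73,250×£43.87 + (73,250/599.4)×31.2 + (599.4/2)×0.29×£43.87 = £3,221,103.19.
EOQ at £41.78 = 614.2 < 1000, so use break Q=1000: TC = 73,250×£41.78 + (73,250/1000.0)×31.2 + (1000.0/2)×0.29×£41.78 = £3,068,728.50.
Lowest total cost is £3,068,728.50 at Q = 1000.0.

Q* ≈ 1,000 reams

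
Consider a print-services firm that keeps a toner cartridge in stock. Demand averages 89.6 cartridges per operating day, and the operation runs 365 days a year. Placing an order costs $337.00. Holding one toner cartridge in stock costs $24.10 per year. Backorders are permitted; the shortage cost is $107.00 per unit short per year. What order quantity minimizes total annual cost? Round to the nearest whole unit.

Annual demand D = 89.6 × 365 = 32,704.
With planned backorders, Q* = √(2DS/H) · √((H+B)/B).
√(2DS/H) = √(2 × 32,704 × 337 / 24.1) = 956.361.
√((H+B)/B) = √((24.1+107)/107) = 1.1069.
Q* ≈ 1058.599.

Q* ≈ 1,059 cartridges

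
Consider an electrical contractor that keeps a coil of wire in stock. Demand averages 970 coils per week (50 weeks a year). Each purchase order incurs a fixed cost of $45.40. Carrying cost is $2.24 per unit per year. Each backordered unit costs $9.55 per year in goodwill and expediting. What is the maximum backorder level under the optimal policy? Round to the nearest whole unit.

Annual demand D = 970 × 50 = 48,500.
With planned backorders, Q* = √(2DS/H) · √((H+B)/B).
√(2DS/H) = √(2 × 48,500 × 45.4 / 2.24) = 1402.135.
√((H+B)/B) = √((2.24+9.55)/9.55) = 1.1111.
Q* ≈ 1557.919.
S* = Q* · H/(H+B) = 1557.919 × 2.24/11.79 ≈ 295.991.

S* ≈ 296 coils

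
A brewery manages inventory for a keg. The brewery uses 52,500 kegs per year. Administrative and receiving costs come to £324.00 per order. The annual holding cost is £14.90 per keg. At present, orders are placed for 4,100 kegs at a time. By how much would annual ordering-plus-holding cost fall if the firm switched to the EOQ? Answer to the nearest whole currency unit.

EOQ = √(2DS/H) = √(2 × 52,500 × 324 / 14.9) ≈ 1511.03.
Cost at Q* = (D/Q*)S + (Q*/2)H = √(2DSH) ≈ £22,514.40.
Cost at Q = 4,100: (52,500/4,100)×324 + (4,100/2)×14.9 = £4,148.78 + £30,545.00 = £34,693.78.
Excess = £34,693.78 − £22,514.40 = £12,179.39.

Extra cost ≈ £12,179 per year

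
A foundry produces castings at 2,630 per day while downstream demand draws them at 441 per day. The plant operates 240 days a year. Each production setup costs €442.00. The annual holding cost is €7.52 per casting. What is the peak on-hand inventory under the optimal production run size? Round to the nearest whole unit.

I_max ≈ 3,218 castings

Annual demand D = 441 × 240 = 105,840.
Production build-up factor (1 − d/p) = 1 − 441/2,630 = 0.8323.
Q* = √(2DS / (H(1 − d/p))) = √(2 × 105,840 × 442 / (7.52 × 0.8323)).
= √(93,562,560 / 6.259) ≈ 3866.314.
Maximum inventory = Q*(1 − d/p) = 3866.314 × 0.8323 ≈ 3218.008.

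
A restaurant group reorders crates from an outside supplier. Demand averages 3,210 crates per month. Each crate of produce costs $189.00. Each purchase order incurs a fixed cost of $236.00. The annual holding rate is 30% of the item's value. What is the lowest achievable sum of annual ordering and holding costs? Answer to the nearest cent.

Annual demand D = 3,210 × 12 = 38,520.
Holding cost H = 0.30 × $189.00 = $56.7000 per unit per year.
EOQ = √(2DS/H) = √(2 × 38,520 × 236 / 56.7) ≈ 566.27.
At Q*, ordering cost (D/Q*)S equals holding cost (Q*/2)H, each = √(DSH/2).
Minimum total = √(2DSH) = √(2 × 38,520 × 236 × 56.7) ≈ 32107.439.

TC* ≈ $32,107.44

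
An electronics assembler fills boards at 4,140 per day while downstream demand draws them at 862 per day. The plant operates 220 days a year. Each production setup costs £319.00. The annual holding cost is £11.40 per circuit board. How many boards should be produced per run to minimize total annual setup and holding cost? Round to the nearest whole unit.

Q* ≈ 3,661 boards

Annual demand D = 862 × 220 = 189,640.
Production build-up factor (1 − d/p) = 1 − 862/4,140 = 0.7918.
Q* = √(2DS / (H(1 − d/p))) = √(2 × 189,640 × 319 / (11.4 × 0.7918)).
= √(120,990,320 / 9.0264) ≈ 3661.159.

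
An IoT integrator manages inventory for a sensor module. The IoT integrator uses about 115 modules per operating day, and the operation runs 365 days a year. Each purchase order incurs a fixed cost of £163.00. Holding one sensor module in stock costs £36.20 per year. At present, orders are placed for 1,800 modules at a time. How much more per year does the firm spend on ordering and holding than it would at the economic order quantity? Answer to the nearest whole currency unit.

Extra cost ≈ £14,124 per year

Annual demand D = 115 × 365 = 41,975.
EOQ = √(2DS/H) = √(2 × 41,975 × 163 / 36.2) ≈ 614.82.
Cost at Q* = (D/Q*)S + (Q*/2)H = √(2DSH) ≈ £22,256.58.
Cost at Q = 1,800: (41,975/1,800)×163 + (1,800/2)×36.2 = £3,801.07 + £32,580.00 = £36,381.07.
Excess = £36,381.07 − £22,256.58 = £14,124.49.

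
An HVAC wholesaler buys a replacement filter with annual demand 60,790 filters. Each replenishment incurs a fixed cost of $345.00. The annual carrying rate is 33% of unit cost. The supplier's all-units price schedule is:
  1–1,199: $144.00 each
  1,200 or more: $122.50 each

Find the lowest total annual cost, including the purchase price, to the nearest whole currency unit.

Holding cost per unit per year at price C is H = 0.33·C.
Evaluate total cost at each tier's feasible EOQ or, if the EOQ is below the tier, at the tier's minimum quantity.
EOQ at $144.00 = 939.5 (feasible in tier 1): TC = 60,790×$144.00 + (60,790/939.5)×345 + (939.5/2)×0.33×$144.00 = $8,798,405.62.
EOQ at $122.50 = 1018.6 < 1200, so use break Q=1200: TC = 60,790×$122.50 + (60,790/1200.0)×345 + (1200.0/2)×0.33×$122.50 = $7,488,507.12.
Lowest total cost among the candidates is at Q = 1200.0.

TC* ≈ $7,488,507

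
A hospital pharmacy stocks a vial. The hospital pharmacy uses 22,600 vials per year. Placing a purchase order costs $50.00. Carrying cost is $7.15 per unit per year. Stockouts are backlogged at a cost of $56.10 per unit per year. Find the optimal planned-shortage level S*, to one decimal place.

S* ≈ 67.5 vials

With planned backorders, Q* = √(2DS/H) · √((H+B)/B).
√(2DS/H) = √(2 × 22,600 × 50 / 7.15) = 562.213.
√((H+B)/B) = √((7.15+56.1)/56.1) = 1.0618.
Q* ≈ 596.967.
S* = Q* · H/(H+B) = 596.967 × 7.15/63.25 ≈ 67.483.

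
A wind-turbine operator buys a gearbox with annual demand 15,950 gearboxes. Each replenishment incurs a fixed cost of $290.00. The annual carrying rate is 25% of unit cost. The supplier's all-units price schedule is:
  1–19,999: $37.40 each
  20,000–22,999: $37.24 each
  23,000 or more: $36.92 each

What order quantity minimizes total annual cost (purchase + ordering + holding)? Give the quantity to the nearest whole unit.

Holding cost per unit per year at price C is H = 0.25·C.
Evaluate total cost at each tier's feasible EOQ or, if the EOQ is below the tier, at the tier's minimum quantity.
EOQ at $37.40 = 994.7 (feasible in tier 1): TC = 15,950×$37.40 + (15,950/994.7)×290 + (994.7/2)×0.25×$37.40 = $605,830.37.
EOQ at $37.24 = 996.8 < 20000, so use break Q=20000: TC = 15,950×$37.24 + (15,950/20000.0)×290 + (20000.0/2)×0.25×$37.24 = $687,309.28.
EOQ at $36.92 = 1001.1 < 23000, so use break Q=23000: TC = 15,950×$36.92 + (15,950/23000.0)×290 + (23000.0/2)×0.25×$36.92 = $695,220.11.
Lowest total cost is $605,830.37 at Q = 994.7.

Q* ≈ 995 gearboxes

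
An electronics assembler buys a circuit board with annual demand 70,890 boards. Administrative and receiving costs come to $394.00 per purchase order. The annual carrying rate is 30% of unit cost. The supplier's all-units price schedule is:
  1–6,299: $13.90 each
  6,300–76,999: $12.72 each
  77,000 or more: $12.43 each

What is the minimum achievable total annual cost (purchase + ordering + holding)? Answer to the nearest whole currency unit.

TC* ≈ $918,175

Holding cost per unit per year at price C is H = 0.30·C.
Evaluate total cost at each tier's feasible EOQ or, if the EOQ is below the tier, at the tier's minimum quantity.
EOQ at $13.90 = 3660.1 (feasible in tier 1): TC = 70,890×$13.90 + (70,890/3660.1)×394 + (3660.1/2)×0.30×$13.90 = $1,000,633.43.
EOQ at $12.72 = 3826.1 < 6300, so use break Q=6300: TC = 70,890×$12.72 + (70,890/6300.0)×394 + (6300.0/2)×0.30×$12.72 = $918,174.64.
EOQ at $12.43 = 3870.4 < 77000, so use break Q=77000: TC = 70,890×$12.43 + (70,890/77000.0)×394 + (77000.0/2)×0.30×$12.43 = $1,025,091.94.
Lowest total cost among the candidates is at Q = 6300.0.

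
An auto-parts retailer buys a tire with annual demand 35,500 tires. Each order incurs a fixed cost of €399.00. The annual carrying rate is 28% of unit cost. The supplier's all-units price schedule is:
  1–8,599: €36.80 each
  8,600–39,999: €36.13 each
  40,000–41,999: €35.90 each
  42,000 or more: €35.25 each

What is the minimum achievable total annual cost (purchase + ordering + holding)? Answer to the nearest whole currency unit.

TC* ≈ €1,323,485

Holding cost per unit per year at price C is H = 0.28·C.
Evaluate total cost at each tier's feasible EOQ or, if the EOQ is below the tier, at the tier's minimum quantity.
EOQ at €36.80 = 1658.1 (feasible in tier 1): TC = 35,500×€36.80 + (35,500/1658.1)×399 + (1658.1/2)×0.28×€36.80 = €1,323,485.14.
EOQ at €36.13 = 1673.4 < 8600, so use break Q=8600: TC = 35,500×€36.13 + (35,500/8600.0)×399 + (8600.0/2)×0.28×€36.13 = €1,327,762.55.
EOQ at €35.90 = 1678.8 < 40000, so use break Q=40000: TC = 35,500×€35.90 + (35,500/40000.0)×399 + (40000.0/2)×0.28×€35.90 = €1,475,844.11.
EOQ at €35.25 = 1694.2 < 42000, so use break Q=42000: TC = 35,500×€35.25 + (35,500/42000.0)×399 + (42000.0/2)×0.28×€35.25 = €1,458,982.25.
Lowest total cost among the candidates is at Q = 1658.1.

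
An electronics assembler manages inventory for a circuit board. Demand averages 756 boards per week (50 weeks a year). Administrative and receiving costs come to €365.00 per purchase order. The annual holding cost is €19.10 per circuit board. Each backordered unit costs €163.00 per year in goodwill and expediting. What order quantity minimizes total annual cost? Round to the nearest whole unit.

Q* ≈ 1,270 boards

Annual demand D = 756 × 50 = 37,800.
With planned backorders, Q* = √(2DS/H) · √((H+B)/B).
√(2DS/H) = √(2 × 37,800 × 365 / 19.1) = 1201.962.
√((H+B)/B) = √((19.1+163)/163) = 1.0570.
Q* ≈ 1270.433.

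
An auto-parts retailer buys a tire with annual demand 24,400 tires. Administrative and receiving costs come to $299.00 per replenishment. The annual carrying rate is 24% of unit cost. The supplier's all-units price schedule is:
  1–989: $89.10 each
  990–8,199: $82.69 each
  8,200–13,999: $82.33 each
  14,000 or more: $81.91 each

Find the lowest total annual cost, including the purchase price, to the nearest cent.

Holding cost per unit per year at price C is H = 0.24·C.
For each price level, check whether its EOQ is feasible; otherwise the best quantity at that price is the breakpoint.
EOQ at $89.10 = 826.0 (feasible in tier 1): TC = 24,400×$89.10 + (24,400/826.0)×299 + (826.0/2)×0.24×$89.10 = $2,191,704.04.
EOQ at $82.69 = 857.5 < 990, so use break Q=990: TC = 24,400×$82.69 + (24,400/990.0)×299 + (990.0/2)×0.24×$82.69 = $2,034,828.86.
EOQ at $82.33 = 859.3 < 8200, so use break Q=8200: TC = 24,400×$82.33 + (24,400/8200.0)×299 + (8200.0/2)×0.24×$82.33 = $2,090,754.43.
EOQ at $81.91 = 861.5 < 14000, so use break Q=14000: TC = 24,400×$81.91 + (24,400/14000.0)×299 + (14000.0/2)×0.24×$81.91 = $2,136,733.91.
Lowest total cost among the candidates is at Q = 990.0.

TC* ≈ $2,034,828.86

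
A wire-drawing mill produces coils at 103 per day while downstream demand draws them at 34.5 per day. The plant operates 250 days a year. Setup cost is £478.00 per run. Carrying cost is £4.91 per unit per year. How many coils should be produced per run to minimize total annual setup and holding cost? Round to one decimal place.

Q* ≈ 1,589.1 coils

Annual demand D = 34.5 × 250 = 8,625.
Production build-up factor (1 − d/p) = 1 − 34.5/103 = 0.6650.
Q* = √(2DS / (H(1 − d/p))) = √(2 × 8,625 × 478 / (4.91 × 0.6650)).
= √(8,245,500 / 3.2654) ≈ 1589.063.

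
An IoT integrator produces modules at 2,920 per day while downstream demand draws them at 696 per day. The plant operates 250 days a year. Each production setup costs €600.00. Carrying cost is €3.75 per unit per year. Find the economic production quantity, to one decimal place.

Annual demand D = 696 × 250 = 174,000.
Production build-up factor (1 − d/p) = 1 − 696/2,920 = 0.7616.
Q* = √(2DS / (H(1 − d/p))) = √(2 × 174,000 × 600 / (3.75 × 0.7616)).
= √(208,800,000 / 2.8562) ≈ 8550.148.

Q* ≈ 8,550.1 modules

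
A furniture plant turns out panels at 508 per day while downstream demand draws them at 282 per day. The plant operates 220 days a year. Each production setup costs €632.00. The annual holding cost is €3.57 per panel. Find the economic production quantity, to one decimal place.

Q* ≈ 7,026.7 panels

Annual demand D = 282 × 220 = 62,040.
Production build-up factor (1 − d/p) = 1 − 282/508 = 0.4449.
Q* = √(2DS / (H(1 − d/p))) = √(2 × 62,040 × 632 / (3.57 × 0.4449)).
= √(78,418,560 / 1.5882) ≈ 7026.725.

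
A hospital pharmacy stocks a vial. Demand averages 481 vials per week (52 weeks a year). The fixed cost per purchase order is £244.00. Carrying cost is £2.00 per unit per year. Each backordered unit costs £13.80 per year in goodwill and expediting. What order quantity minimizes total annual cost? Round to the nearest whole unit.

Q* ≈ 2,643 vials

Annual demand D = 481 × 52 = 25,012.
With planned backorders, Q* = √(2DS/H) · √((H+B)/B).
√(2DS/H) = √(2 × 25,012 × 244 / 2) = 2470.410.
√((H+B)/B) = √((2+13.8)/13.8) = 1.0700.
Q* ≈ 2643.371.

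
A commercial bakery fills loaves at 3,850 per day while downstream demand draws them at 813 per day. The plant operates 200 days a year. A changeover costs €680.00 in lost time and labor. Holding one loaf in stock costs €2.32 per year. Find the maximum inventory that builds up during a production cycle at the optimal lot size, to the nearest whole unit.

Annual demand D = 813 × 200 = 162,600.
Production build-up factor (1 − d/p) = 1 − 813/3,850 = 0.7888.
Q* = √(2DS / (H(1 − d/p))) = √(2 × 162,600 × 680 / (2.32 × 0.7888)).
= √(221,136,000 / 1.8301) ≈ 10992.430.
Maximum inventory = Q*(1 − d/p) = 10992.430 × 0.7888 ≈ 8671.171.

I_max ≈ 8,671 loaves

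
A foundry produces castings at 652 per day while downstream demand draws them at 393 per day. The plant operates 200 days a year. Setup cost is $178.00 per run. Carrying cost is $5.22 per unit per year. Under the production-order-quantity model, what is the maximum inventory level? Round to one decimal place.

Annual demand D = 393 × 200 = 78,600.
Production build-up factor (1 − d/p) = 1 − 393/652 = 0.3972.
Q* = √(2DS / (H(1 − d/p))) = √(2 × 78,600 × 178 / (5.22 × 0.3972)).
= √(27,981,600 / 2.0736) ≈ 3673.457.
Maximum inventory = Q*(1 − d/p) = 3673.457 × 0.3972 ≈ 1459.241.

I_max ≈ 1,459.2 castings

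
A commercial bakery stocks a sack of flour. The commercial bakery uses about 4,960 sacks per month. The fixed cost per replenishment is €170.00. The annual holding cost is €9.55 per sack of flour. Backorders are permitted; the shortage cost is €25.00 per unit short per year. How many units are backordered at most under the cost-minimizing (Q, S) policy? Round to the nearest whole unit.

S* ≈ 473 sacks

Annual demand D = 4,960 × 12 = 59,520.
With planned backorders, Q* = √(2DS/H) · √((H+B)/B).
√(2DS/H) = √(2 × 59,520 × 170 / 9.55) = 1455.691.
√((H+B)/B) = √((9.55+25)/25) = 1.1756.
Q* ≈ 1711.289.
S* = Q* · H/(H+B) = 1711.289 × 9.55/34.55 ≈ 473.019.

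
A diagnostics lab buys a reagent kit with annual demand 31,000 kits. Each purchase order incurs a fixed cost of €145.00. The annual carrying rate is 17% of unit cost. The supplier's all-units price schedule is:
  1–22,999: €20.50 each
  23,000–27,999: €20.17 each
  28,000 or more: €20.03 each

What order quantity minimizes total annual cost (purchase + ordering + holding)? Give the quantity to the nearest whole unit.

Q* ≈ 1,606 kits

Holding cost per unit per year at price C is H = 0.17·C.
For each price level, check whether its EOQ is feasible; otherwise the best quantity at that price is the breakpoint.
EOQ at €20.50 = 1606.1 (feasible in tier 1): TC = 31,000×€20.50 + (31,000/1606.1)×145 + (1606.1/2)×0.17×€20.50 = €641,097.33.
EOQ at €20.17 = 1619.2 < 23000, so use break Q=23000: TC = 31,000×€20.17 + (31,000/23000.0)×145 + (23000.0/2)×0.17×€20.17 = €664,897.78.
EOQ at €20.03 = 1624.9 < 28000, so use break Q=28000: TC = 31,000×€20.03 + (31,000/28000.0)×145 + (28000.0/2)×0.17×€20.03 = €668,761.94.
Lowest total cost is €641,097.33 at Q = 1606.1.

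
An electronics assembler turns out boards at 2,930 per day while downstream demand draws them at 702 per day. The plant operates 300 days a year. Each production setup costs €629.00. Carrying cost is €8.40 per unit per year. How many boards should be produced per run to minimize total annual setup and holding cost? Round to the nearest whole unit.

Annual demand D = 702 × 300 = 210,600.
Production build-up factor (1 − d/p) = 1 − 702/2,930 = 0.7604.
Q* = √(2DS / (H(1 − d/p))) = √(2 × 210,600 × 629 / (8.4 × 0.7604)).
= √(264,934,800 / 6.3874) ≈ 6440.300.

Q* ≈ 6,440 boards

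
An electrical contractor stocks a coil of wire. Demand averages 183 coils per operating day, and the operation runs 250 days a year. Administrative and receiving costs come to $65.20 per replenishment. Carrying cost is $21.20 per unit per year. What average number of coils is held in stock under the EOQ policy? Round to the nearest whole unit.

Average inventory ≈ 265 coils

Annual demand D = 183 × 250 = 45,750.
The optimal lot size = √(2DS/H) = √(2 × 45,750 × 65.2 / 21.2) ≈ 530.48.
Average inventory = Q*/2 ≈ 530.48 / 2 = 265.238.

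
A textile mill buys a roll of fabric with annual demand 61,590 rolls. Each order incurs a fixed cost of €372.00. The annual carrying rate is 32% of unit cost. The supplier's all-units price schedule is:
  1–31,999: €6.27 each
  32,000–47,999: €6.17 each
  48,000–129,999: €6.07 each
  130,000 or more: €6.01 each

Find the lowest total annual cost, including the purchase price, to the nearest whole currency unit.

Holding cost per unit per year at price C is H = 0.32·C.
Candidates are each tier's EOQ (if it falls in that tier) and each price-break quantity.
EOQ at €6.27 = 4779.0 (feasible in tier 1): TC = 61,590×€6.27 + (61,590/4779.0)×372 + (4779.0/2)×0.32×€6.27 = €395,757.79.
EOQ at €6.17 = 4817.5 < 32000, so use break Q=32000: TC = 61,590×€6.17 + (61,590/32000.0)×372 + (32000.0/2)×0.32×€6.17 = €412,316.68.
EOQ at €6.07 = 4857.0 < 48000, so use break Q=48000: TC = 61,590×€6.07 + (61,590/48000.0)×372 + (48000.0/2)×0.32×€6.07 = €420,946.22.
EOQ at €6.01 = 4881.2 < 130000, so use break Q=130000: TC = 61,590×€6.01 + (61,590/130000.0)×372 + (130000.0/2)×0.32×€6.01 = €495,340.14.
Lowest total cost among the candidates is at Q = 4779.0.

TC* ≈ €395,758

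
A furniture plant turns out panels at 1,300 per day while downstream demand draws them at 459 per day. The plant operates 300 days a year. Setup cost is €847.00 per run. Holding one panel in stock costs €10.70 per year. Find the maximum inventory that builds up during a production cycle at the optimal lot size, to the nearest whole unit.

I_max ≈ 3,755 panels

Annual demand D = 459 × 300 = 137,700.
Production build-up factor (1 − d/p) = 1 − 459/1,300 = 0.6469.
Q* = √(2DS / (H(1 − d/p))) = √(2 × 137,700 × 847 / (10.7 × 0.6469)).
= √(233,263,800 / 6.9221) ≈ 5805.043.
Maximum inventory = Q*(1 − d/p) = 5805.043 × 0.6469 ≈ 3755.416.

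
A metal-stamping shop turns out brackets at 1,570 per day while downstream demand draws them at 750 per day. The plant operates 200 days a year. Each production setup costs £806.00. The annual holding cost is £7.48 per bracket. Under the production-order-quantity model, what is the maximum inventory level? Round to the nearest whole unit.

Annual demand D = 750 × 200 = 150,000.
Production build-up factor (1 − d/p) = 1 − 750/1,570 = 0.5223.
Q* = √(2DS / (H(1 − d/p))) = √(2 × 150,000 × 806 / (7.48 × 0.5223)).
= √(241,800,000 / 3.9068) ≈ 7867.201.
Maximum inventory = Q*(1 − d/p) = 7867.201 × 0.5223 ≈ 4108.984.

I_max ≈ 4,109 brackets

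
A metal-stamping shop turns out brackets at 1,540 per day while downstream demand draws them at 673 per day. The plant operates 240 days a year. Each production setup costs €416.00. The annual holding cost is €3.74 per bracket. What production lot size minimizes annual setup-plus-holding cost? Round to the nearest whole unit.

Annual demand D = 673 × 240 = 161,520.
Production build-up factor (1 − d/p) = 1 − 673/1,540 = 0.5630.
Q* = √(2DS / (H(1 − d/p))) = √(2 × 161,520 × 416 / (3.74 × 0.5630)).
= √(134,384,640 / 2.1056) ≈ 7988.952.

Q* ≈ 7,989 brackets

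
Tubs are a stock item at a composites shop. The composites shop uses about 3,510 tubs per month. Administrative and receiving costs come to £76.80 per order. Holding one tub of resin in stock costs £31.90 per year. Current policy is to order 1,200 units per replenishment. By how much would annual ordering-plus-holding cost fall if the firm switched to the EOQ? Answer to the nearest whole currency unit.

Extra cost ≈ £7,470 per year

Annual demand D = 3,510 × 12 = 42,120.
EOQ = √(2DS/H) = √(2 × 42,120 × 76.8 / 31.9) ≈ 450.34.
Cost at Q* = (D/Q*)S + (Q*/2)H = √(2DSH) ≈ £14,365.98.
Cost at Q = 1,200: (42,120/1,200)×76.8 + (1,200/2)×31.9 = £2,695.68 + £19,140.00 = £21,835.68.
Excess = £21,835.68 − £14,365.98 = £7,469.70.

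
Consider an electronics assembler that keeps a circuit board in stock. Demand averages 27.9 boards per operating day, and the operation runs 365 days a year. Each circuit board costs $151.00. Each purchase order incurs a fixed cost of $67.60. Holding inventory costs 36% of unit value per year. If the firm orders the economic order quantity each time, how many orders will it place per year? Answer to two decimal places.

Annual demand D = 27.9 × 365 = 10,183.5.
Holding cost H = 0.36 × $151.00 = $54.3600 per unit per year.
Q* = √(2DS/H) = √(2 × 10,183.5 × 67.6 / 54.36) ≈ 159.15.
Orders per year = D / Q* = 10,183.5 / 159.15 ≈ 63.988.

N ≈ 63.99 orders per year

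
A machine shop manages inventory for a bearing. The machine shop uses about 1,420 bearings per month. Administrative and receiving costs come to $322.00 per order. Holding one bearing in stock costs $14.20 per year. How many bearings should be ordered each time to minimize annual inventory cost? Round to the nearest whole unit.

Annual demand D = 1,420 × 12 = 17,040.
EOQ = √(2DS / H) = √(2 × 17,040 × 322 / 14.2).
= √(10,973,760 / 14.2) = √772,800 ≈ 879.090.

Q* ≈ 879 bearings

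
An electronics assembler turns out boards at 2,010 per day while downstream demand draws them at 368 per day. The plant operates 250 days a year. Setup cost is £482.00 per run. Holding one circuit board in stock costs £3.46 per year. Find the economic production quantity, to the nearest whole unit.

Annual demand D = 368 × 250 = 92,000.
Production build-up factor (1 − d/p) = 1 − 368/2,010 = 0.8169.
Q* = √(2DS / (H(1 − d/p))) = √(2 × 92,000 × 482 / (3.46 × 0.8169)).
= √(88,688,000 / 2.8265) ≈ 5601.519.

Q* ≈ 5,602 boards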